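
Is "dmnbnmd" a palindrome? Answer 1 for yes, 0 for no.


Input: dmnbnmd
Reversed: dmnbnmd
  Compare pos 0 ('d') with pos 6 ('d'): match
  Compare pos 1 ('m') with pos 5 ('m'): match
  Compare pos 2 ('n') with pos 4 ('n'): match
Result: palindrome

1


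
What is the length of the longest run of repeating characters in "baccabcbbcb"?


Input: "baccabcbbcb"
Scanning for longest run:
  Position 1 ('a'): new char, reset run to 1
  Position 2 ('c'): new char, reset run to 1
  Position 3 ('c'): continues run of 'c', length=2
  Position 4 ('a'): new char, reset run to 1
  Position 5 ('b'): new char, reset run to 1
  Position 6 ('c'): new char, reset run to 1
  Position 7 ('b'): new char, reset run to 1
  Position 8 ('b'): continues run of 'b', length=2
  Position 9 ('c'): new char, reset run to 1
  Position 10 ('b'): new char, reset run to 1
Longest run: 'c' with length 2

2


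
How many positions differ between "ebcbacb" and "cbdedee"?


Comparing "ebcbacb" and "cbdedee" position by position:
  Position 0: 'e' vs 'c' => DIFFER
  Position 1: 'b' vs 'b' => same
  Position 2: 'c' vs 'd' => DIFFER
  Position 3: 'b' vs 'e' => DIFFER
  Position 4: 'a' vs 'd' => DIFFER
  Position 5: 'c' vs 'e' => DIFFER
  Position 6: 'b' vs 'e' => DIFFER
Positions that differ: 6

6


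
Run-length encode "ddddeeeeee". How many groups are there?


Input: ddddeeeeee
Scanning for consecutive runs:
  Group 1: 'd' x 4 (positions 0-3)
  Group 2: 'e' x 6 (positions 4-9)
Total groups: 2

2


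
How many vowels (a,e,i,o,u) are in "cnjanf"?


Input: cnjanf
Checking each character:
  'c' at position 0: consonant
  'n' at position 1: consonant
  'j' at position 2: consonant
  'a' at position 3: vowel (running total: 1)
  'n' at position 4: consonant
  'f' at position 5: consonant
Total vowels: 1

1


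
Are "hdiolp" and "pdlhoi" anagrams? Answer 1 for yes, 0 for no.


Strings: "hdiolp", "pdlhoi"
Sorted first:  dhilop
Sorted second: dhilop
Sorted forms match => anagrams

1


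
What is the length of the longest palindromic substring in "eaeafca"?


Input: "eaeafca"
Checking substrings for palindromes:
  [0:3] "eae" (len 3) => palindrome
  [1:4] "aea" (len 3) => palindrome
Longest palindromic substring: "eae" with length 3

3


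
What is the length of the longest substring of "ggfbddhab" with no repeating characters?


Input: "ggfbddhab"
Sliding window (track last position of each char):
  Position 0 ('g'): window [0,0] length 1 -- new best
  Position 1 ('g'): repeat (last at 0), move window start to 1
  Position 1 ('g'): window [1,1] length 1
  Position 2 ('f'): window [1,2] length 2 -- new best
  Position 3 ('b'): window [1,3] length 3 -- new best
  Position 4 ('d'): window [1,4] length 4 -- new best
  Position 5 ('d'): repeat (last at 4), move window start to 5
  Position 5 ('d'): window [5,5] length 1
  Position 6 ('h'): window [5,6] length 2
  Position 7 ('a'): window [5,7] length 3
  Position 8 ('b'): window [5,8] length 4
Longest substring with no repeats: "gfbd" with length 4

4


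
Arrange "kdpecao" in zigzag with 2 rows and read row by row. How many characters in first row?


Zigzag "kdpecao" into 2 rows:
Placing characters:
  'k' => row 0
  'd' => row 1
  'p' => row 0
  'e' => row 1
  'c' => row 0
  'a' => row 1
  'o' => row 0
Rows:
  Row 0: "kpco"
  Row 1: "dea"
First row length: 4

4


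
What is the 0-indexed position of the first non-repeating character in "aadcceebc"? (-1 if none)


Input: aadcceebc
Character frequencies:
  'a': 2
  'b': 1
  'c': 3
  'd': 1
  'e': 2
Scanning left to right for freq == 1:
  Position 0 ('a'): freq=2, skip
  Position 1 ('a'): freq=2, skip
  Position 2 ('d'): unique! => answer = 2

2


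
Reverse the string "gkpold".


Input: gkpold
Reading characters right to left:
  Position 5: 'd'
  Position 4: 'l'
  Position 3: 'o'
  Position 2: 'p'
  Position 1: 'k'
  Position 0: 'g'
Reversed: dlopkg

dlopkg


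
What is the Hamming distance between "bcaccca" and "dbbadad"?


Comparing "bcaccca" and "dbbadad" position by position:
  Position 0: 'b' vs 'd' => differ
  Position 1: 'c' vs 'b' => differ
  Position 2: 'a' vs 'b' => differ
  Position 3: 'c' vs 'a' => differ
  Position 4: 'c' vs 'd' => differ
  Position 5: 'c' vs 'a' => differ
  Position 6: 'a' vs 'd' => differ
Total differences (Hamming distance): 7

7


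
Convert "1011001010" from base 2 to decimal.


Input: "1011001010" in base 2
Positional expansion:
  Digit '1' (value 1) x 2^9 = 512
  Digit '0' (value 0) x 2^8 = 0
  Digit '1' (value 1) x 2^7 = 128
  Digit '1' (value 1) x 2^6 = 64
  Digit '0' (value 0) x 2^5 = 0
  Digit '0' (value 0) x 2^4 = 0
  Digit '1' (value 1) x 2^3 = 8
  Digit '0' (value 0) x 2^2 = 0
  Digit '1' (value 1) x 2^1 = 2
  Digit '0' (value 0) x 2^0 = 0
Sum = 714

714


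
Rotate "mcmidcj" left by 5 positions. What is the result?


Input: "mcmidcj", rotate left by 5
First 5 characters: "mcmid"
Remaining characters: "cj"
Concatenate remaining + first: "cj" + "mcmid" = "cjmcmid"

cjmcmid


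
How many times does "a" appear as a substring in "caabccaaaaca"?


Searching for "a" in "caabccaaaaca"
Scanning each position:
  Position 0: "c" => no
  Position 1: "a" => MATCH
  Position 2: "a" => MATCH
  Position 3: "b" => no
  Position 4: "c" => no
  Position 5: "c" => no
  Position 6: "a" => MATCH
  Position 7: "a" => MATCH
  Position 8: "a" => MATCH
  Position 9: "a" => MATCH
  Position 10: "c" => no
  Position 11: "a" => MATCH
Total occurrences: 7

7


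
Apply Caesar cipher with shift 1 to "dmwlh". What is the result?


Caesar cipher: shift "dmwlh" by 1
  'd' (pos 3) + 1 = pos 4 = 'e'
  'm' (pos 12) + 1 = pos 13 = 'n'
  'w' (pos 22) + 1 = pos 23 = 'x'
  'l' (pos 11) + 1 = pos 12 = 'm'
  'h' (pos 7) + 1 = pos 8 = 'i'
Result: enxmi

enxmi


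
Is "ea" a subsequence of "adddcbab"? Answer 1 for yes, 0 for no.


Check if "ea" is a subsequence of "adddcbab"
Greedy scan:
  Position 0 ('a'): no match needed
  Position 1 ('d'): no match needed
  Position 2 ('d'): no match needed
  Position 3 ('d'): no match needed
  Position 4 ('c'): no match needed
  Position 5 ('b'): no match needed
  Position 6 ('a'): no match needed
  Position 7 ('b'): no match needed
Only matched 0/2 characters => not a subsequence

0


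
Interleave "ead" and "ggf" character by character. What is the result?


Interleaving "ead" and "ggf":
  Position 0: 'e' from first, 'g' from second => "eg"
  Position 1: 'a' from first, 'g' from second => "ag"
  Position 2: 'd' from first, 'f' from second => "df"
Result: egagdf

egagdf


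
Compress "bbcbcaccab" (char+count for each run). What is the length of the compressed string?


Input: bbcbcaccab
Runs:
  'b' x 2 => "b2"
  'c' x 1 => "c1"
  'b' x 1 => "b1"
  'c' x 1 => "c1"
  'a' x 1 => "a1"
  'c' x 2 => "c2"
  'a' x 1 => "a1"
  'b' x 1 => "b1"
Compressed: "b2c1b1c1a1c2a1b1"
Compressed length: 16

16


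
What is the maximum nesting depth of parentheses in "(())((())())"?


Input: "(())((())())"
Tracking depth:
  Position 0 '(': depth becomes 1
  Position 1 '(': depth becomes 2
  Position 2 ')': depth becomes 1
  Position 3 ')': depth becomes 0
  Position 4 '(': depth becomes 1
  Position 5 '(': depth becomes 2
  Position 6 '(': depth becomes 3
  Position 7 ')': depth becomes 2
  Position 8 ')': depth becomes 1
  Position 9 '(': depth becomes 2
  Position 10 ')': depth becomes 1
  Position 11 ')': depth becomes 0
Maximum depth reached: 3

3


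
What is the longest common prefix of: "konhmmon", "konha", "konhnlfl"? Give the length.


Words: konhmmon, konha, konhnlfl
  Position 0: all 'k' => match
  Position 1: all 'o' => match
  Position 2: all 'n' => match
  Position 3: all 'h' => match
  Position 4: ('m', 'a', 'n') => mismatch, stop
LCP = "konh" (length 4)

4


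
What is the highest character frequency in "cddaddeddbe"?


Input: cddaddeddbe
Character counts:
  'a': 1
  'b': 1
  'c': 1
  'd': 6
  'e': 2
Maximum frequency: 6

6


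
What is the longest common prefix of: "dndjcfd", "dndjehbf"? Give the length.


Words: dndjcfd, dndjehbf
  Position 0: all 'd' => match
  Position 1: all 'n' => match
  Position 2: all 'd' => match
  Position 3: all 'j' => match
  Position 4: ('c', 'e') => mismatch, stop
LCP = "dndj" (length 4)

4


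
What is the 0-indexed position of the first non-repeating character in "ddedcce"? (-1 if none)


Input: ddedcce
Character frequencies:
  'c': 2
  'd': 3
  'e': 2
Scanning left to right for freq == 1:
  Position 0 ('d'): freq=3, skip
  Position 1 ('d'): freq=3, skip
  Position 2 ('e'): freq=2, skip
  Position 3 ('d'): freq=3, skip
  Position 4 ('c'): freq=2, skip
  Position 5 ('c'): freq=2, skip
  Position 6 ('e'): freq=2, skip
  No unique character found => answer = -1

-1


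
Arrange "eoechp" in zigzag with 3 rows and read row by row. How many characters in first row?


Zigzag "eoechp" into 3 rows:
Placing characters:
  'e' => row 0
  'o' => row 1
  'e' => row 2
  'c' => row 1
  'h' => row 0
  'p' => row 1
Rows:
  Row 0: "eh"
  Row 1: "ocp"
  Row 2: "e"
First row length: 2

2


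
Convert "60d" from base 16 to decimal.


Input: "60d" in base 16
Positional expansion:
  Digit '6' (value 6) x 16^2 = 1536
  Digit '0' (value 0) x 16^1 = 0
  Digit 'd' (value 13) x 16^0 = 13
Sum = 1549

1549


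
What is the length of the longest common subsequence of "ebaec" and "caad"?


LCS of "ebaec" and "caad"
DP table:
           c    a    a    d
      0    0    0    0    0
  e   0    0    0    0    0
  b   0    0    0    0    0
  a   0    0    1    1    1
  e   0    0    1    1    1
  c   0    1    1    1    1
LCS length = dp[5][4] = 1

1


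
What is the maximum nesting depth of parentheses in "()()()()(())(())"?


Input: "()()()()(())(())"
Tracking depth:
  Position 0 '(': depth becomes 1
  Position 1 ')': depth becomes 0
  Position 2 '(': depth becomes 1
  Position 3 ')': depth becomes 0
  Position 4 '(': depth becomes 1
  Position 5 ')': depth becomes 0
  Position 6 '(': depth becomes 1
  Position 7 ')': depth becomes 0
  Position 8 '(': depth becomes 1
  Position 9 '(': depth becomes 2
  Position 10 ')': depth becomes 1
  Position 11 ')': depth becomes 0
  Position 12 '(': depth becomes 1
  Position 13 '(': depth becomes 2
  Position 14 ')': depth becomes 1
  Position 15 ')': depth becomes 0
Maximum depth reached: 2

2


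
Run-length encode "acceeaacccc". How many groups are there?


Input: acceeaacccc
Scanning for consecutive runs:
  Group 1: 'a' x 1 (positions 0-0)
  Group 2: 'c' x 2 (positions 1-2)
  Group 3: 'e' x 2 (positions 3-4)
  Group 4: 'a' x 2 (positions 5-6)
  Group 5: 'c' x 4 (positions 7-10)
Total groups: 5

5


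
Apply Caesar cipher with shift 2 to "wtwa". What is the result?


Caesar cipher: shift "wtwa" by 2
  'w' (pos 22) + 2 = pos 24 = 'y'
  't' (pos 19) + 2 = pos 21 = 'v'
  'w' (pos 22) + 2 = pos 24 = 'y'
  'a' (pos 0) + 2 = pos 2 = 'c'
Result: yvyc

yvyc


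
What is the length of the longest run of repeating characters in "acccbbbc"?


Input: "acccbbbc"
Scanning for longest run:
  Position 1 ('c'): new char, reset run to 1
  Position 2 ('c'): continues run of 'c', length=2
  Position 3 ('c'): continues run of 'c', length=3
  Position 4 ('b'): new char, reset run to 1
  Position 5 ('b'): continues run of 'b', length=2
  Position 6 ('b'): continues run of 'b', length=3
  Position 7 ('c'): new char, reset run to 1
Longest run: 'c' with length 3

3


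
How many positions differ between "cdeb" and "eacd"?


Comparing "cdeb" and "eacd" position by position:
  Position 0: 'c' vs 'e' => DIFFER
  Position 1: 'd' vs 'a' => DIFFER
  Position 2: 'e' vs 'c' => DIFFER
  Position 3: 'b' vs 'd' => DIFFER
Positions that differ: 4

4


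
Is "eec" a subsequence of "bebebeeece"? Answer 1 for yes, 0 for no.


Check if "eec" is a subsequence of "bebebeeece"
Greedy scan:
  Position 0 ('b'): no match needed
  Position 1 ('e'): matches sub[0] = 'e'
  Position 2 ('b'): no match needed
  Position 3 ('e'): matches sub[1] = 'e'
  Position 4 ('b'): no match needed
  Position 5 ('e'): no match needed
  Position 6 ('e'): no match needed
  Position 7 ('e'): no match needed
  Position 8 ('c'): matches sub[2] = 'c'
  Position 9 ('e'): no match needed
All 3 characters matched => is a subsequence

1


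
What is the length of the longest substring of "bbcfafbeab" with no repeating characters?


Input: "bbcfafbeab"
Sliding window (track last position of each char):
  Position 0 ('b'): window [0,0] length 1 -- new best
  Position 1 ('b'): repeat (last at 0), move window start to 1
  Position 1 ('b'): window [1,1] length 1
  Position 2 ('c'): window [1,2] length 2 -- new best
  Position 3 ('f'): window [1,3] length 3 -- new best
  Position 4 ('a'): window [1,4] length 4 -- new best
  Position 5 ('f'): repeat (last at 3), move window start to 4
  Position 5 ('f'): window [4,5] length 2
  Position 6 ('b'): window [4,6] length 3
  Position 7 ('e'): window [4,7] length 4
  Position 8 ('a'): repeat (last at 4), move window start to 5
  Position 8 ('a'): window [5,8] length 4
  Position 9 ('b'): repeat (last at 6), move window start to 7
  Position 9 ('b'): window [7,9] length 3
Longest substring with no repeats: "bcfa" with length 4

4


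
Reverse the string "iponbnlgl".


Input: iponbnlgl
Reading characters right to left:
  Position 8: 'l'
  Position 7: 'g'
  Position 6: 'l'
  Position 5: 'n'
  Position 4: 'b'
  Position 3: 'n'
  Position 2: 'o'
  Position 1: 'p'
  Position 0: 'i'
Reversed: lglnbnopi

lglnbnopi


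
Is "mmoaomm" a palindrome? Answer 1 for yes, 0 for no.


Input: mmoaomm
Reversed: mmoaomm
  Compare pos 0 ('m') with pos 6 ('m'): match
  Compare pos 1 ('m') with pos 5 ('m'): match
  Compare pos 2 ('o') with pos 4 ('o'): match
Result: palindrome

1


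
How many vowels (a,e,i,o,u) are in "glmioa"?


Input: glmioa
Checking each character:
  'g' at position 0: consonant
  'l' at position 1: consonant
  'm' at position 2: consonant
  'i' at position 3: vowel (running total: 1)
  'o' at position 4: vowel (running total: 2)
  'a' at position 5: vowel (running total: 3)
Total vowels: 3

3


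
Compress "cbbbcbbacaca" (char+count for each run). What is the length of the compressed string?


Input: cbbbcbbacaca
Runs:
  'c' x 1 => "c1"
  'b' x 3 => "b3"
  'c' x 1 => "c1"
  'b' x 2 => "b2"
  'a' x 1 => "a1"
  'c' x 1 => "c1"
  'a' x 1 => "a1"
  'c' x 1 => "c1"
  'a' x 1 => "a1"
Compressed: "c1b3c1b2a1c1a1c1a1"
Compressed length: 18

18


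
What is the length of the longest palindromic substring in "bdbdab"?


Input: "bdbdab"
Checking substrings for palindromes:
  [0:3] "bdb" (len 3) => palindrome
  [1:4] "dbd" (len 3) => palindrome
Longest palindromic substring: "bdb" with length 3

3


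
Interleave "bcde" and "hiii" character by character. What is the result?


Interleaving "bcde" and "hiii":
  Position 0: 'b' from first, 'h' from second => "bh"
  Position 1: 'c' from first, 'i' from second => "ci"
  Position 2: 'd' from first, 'i' from second => "di"
  Position 3: 'e' from first, 'i' from second => "ei"
Result: bhcidiei

bhcidiei


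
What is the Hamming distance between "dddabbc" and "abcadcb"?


Comparing "dddabbc" and "abcadcb" position by position:
  Position 0: 'd' vs 'a' => differ
  Position 1: 'd' vs 'b' => differ
  Position 2: 'd' vs 'c' => differ
  Position 3: 'a' vs 'a' => same
  Position 4: 'b' vs 'd' => differ
  Position 5: 'b' vs 'c' => differ
  Position 6: 'c' vs 'b' => differ
Total differences (Hamming distance): 6

6


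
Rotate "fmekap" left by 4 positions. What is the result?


Input: "fmekap", rotate left by 4
First 4 characters: "fmek"
Remaining characters: "ap"
Concatenate remaining + first: "ap" + "fmek" = "apfmek"

apfmek


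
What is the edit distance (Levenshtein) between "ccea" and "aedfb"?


Computing edit distance: "ccea" -> "aedfb"
DP table:
           a    e    d    f    b
      0    1    2    3    4    5
  c   1    1    2    3    4    5
  c   2    2    2    3    4    5
  e   3    3    2    3    4    5
  a   4    3    3    3    4    5
Edit distance = dp[4][5] = 5

5


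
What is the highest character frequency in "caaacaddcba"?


Input: caaacaddcba
Character counts:
  'a': 5
  'b': 1
  'c': 3
  'd': 2
Maximum frequency: 5

5


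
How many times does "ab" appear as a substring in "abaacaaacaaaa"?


Searching for "ab" in "abaacaaacaaaa"
Scanning each position:
  Position 0: "ab" => MATCH
  Position 1: "ba" => no
  Position 2: "aa" => no
  Position 3: "ac" => no
  Position 4: "ca" => no
  Position 5: "aa" => no
  Position 6: "aa" => no
  Position 7: "ac" => no
  Position 8: "ca" => no
  Position 9: "aa" => no
  Position 10: "aa" => no
  Position 11: "aa" => no
Total occurrences: 1

1


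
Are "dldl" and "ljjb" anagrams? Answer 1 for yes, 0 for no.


Strings: "dldl", "ljjb"
Sorted first:  ddll
Sorted second: bjjl
Differ at position 0: 'd' vs 'b' => not anagrams

0


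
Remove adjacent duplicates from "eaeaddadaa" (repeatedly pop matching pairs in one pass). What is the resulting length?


Input: eaeaddadaa
Stack-based adjacent duplicate removal:
  Read 'e': push. Stack: e
  Read 'a': push. Stack: ea
  Read 'e': push. Stack: eae
  Read 'a': push. Stack: eaea
  Read 'd': push. Stack: eaead
  Read 'd': matches stack top 'd' => pop. Stack: eaea
  Read 'a': matches stack top 'a' => pop. Stack: eae
  Read 'd': push. Stack: eaed
  Read 'a': push. Stack: eaeda
  Read 'a': matches stack top 'a' => pop. Stack: eaed
Final stack: "eaed" (length 4)

4


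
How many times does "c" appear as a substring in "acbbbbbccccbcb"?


Searching for "c" in "acbbbbbccccbcb"
Scanning each position:
  Position 0: "a" => no
  Position 1: "c" => MATCH
  Position 2: "b" => no
  Position 3: "b" => no
  Position 4: "b" => no
  Position 5: "b" => no
  Position 6: "b" => no
  Position 7: "c" => MATCH
  Position 8: "c" => MATCH
  Position 9: "c" => MATCH
  Position 10: "c" => MATCH
  Position 11: "b" => no
  Position 12: "c" => MATCH
  Position 13: "b" => no
Total occurrences: 6

6


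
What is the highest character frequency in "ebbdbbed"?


Input: ebbdbbed
Character counts:
  'b': 4
  'd': 2
  'e': 2
Maximum frequency: 4

4


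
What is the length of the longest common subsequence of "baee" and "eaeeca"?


LCS of "baee" and "eaeeca"
DP table:
           e    a    e    e    c    a
      0    0    0    0    0    0    0
  b   0    0    0    0    0    0    0
  a   0    0    1    1    1    1    1
  e   0    1    1    2    2    2    2
  e   0    1    1    2    3    3    3
LCS length = dp[4][6] = 3

3


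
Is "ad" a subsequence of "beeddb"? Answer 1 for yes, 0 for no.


Check if "ad" is a subsequence of "beeddb"
Greedy scan:
  Position 0 ('b'): no match needed
  Position 1 ('e'): no match needed
  Position 2 ('e'): no match needed
  Position 3 ('d'): no match needed
  Position 4 ('d'): no match needed
  Position 5 ('b'): no match needed
Only matched 0/2 characters => not a subsequence

0


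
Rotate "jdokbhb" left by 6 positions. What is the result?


Input: "jdokbhb", rotate left by 6
First 6 characters: "jdokbh"
Remaining characters: "b"
Concatenate remaining + first: "b" + "jdokbh" = "bjdokbh"

bjdokbh


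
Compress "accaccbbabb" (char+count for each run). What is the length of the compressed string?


Input: accaccbbabb
Runs:
  'a' x 1 => "a1"
  'c' x 2 => "c2"
  'a' x 1 => "a1"
  'c' x 2 => "c2"
  'b' x 2 => "b2"
  'a' x 1 => "a1"
  'b' x 2 => "b2"
Compressed: "a1c2a1c2b2a1b2"
Compressed length: 14

14


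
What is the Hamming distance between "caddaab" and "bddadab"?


Comparing "caddaab" and "bddadab" position by position:
  Position 0: 'c' vs 'b' => differ
  Position 1: 'a' vs 'd' => differ
  Position 2: 'd' vs 'd' => same
  Position 3: 'd' vs 'a' => differ
  Position 4: 'a' vs 'd' => differ
  Position 5: 'a' vs 'a' => same
  Position 6: 'b' vs 'b' => same
Total differences (Hamming distance): 4

4


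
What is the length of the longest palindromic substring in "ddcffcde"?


Input: "ddcffcde"
Checking substrings for palindromes:
  [1:7] "dcffcd" (len 6) => palindrome
  [2:6] "cffc" (len 4) => palindrome
  [0:2] "dd" (len 2) => palindrome
  [3:5] "ff" (len 2) => palindrome
Longest palindromic substring: "dcffcd" with length 6

6


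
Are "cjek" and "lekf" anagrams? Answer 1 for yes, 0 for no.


Strings: "cjek", "lekf"
Sorted first:  cejk
Sorted second: efkl
Differ at position 0: 'c' vs 'e' => not anagrams

0


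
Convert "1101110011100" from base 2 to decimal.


Input: "1101110011100" in base 2
Positional expansion:
  Digit '1' (value 1) x 2^12 = 4096
  Digit '1' (value 1) x 2^11 = 2048
  Digit '0' (value 0) x 2^10 = 0
  Digit '1' (value 1) x 2^9 = 512
  Digit '1' (value 1) x 2^8 = 256
  Digit '1' (value 1) x 2^7 = 128
  Digit '0' (value 0) x 2^6 = 0
  Digit '0' (value 0) x 2^5 = 0
  Digit '1' (value 1) x 2^4 = 16
  Digit '1' (value 1) x 2^3 = 8
  Digit '1' (value 1) x 2^2 = 4
  Digit '0' (value 0) x 2^1 = 0
  Digit '0' (value 0) x 2^0 = 0
Sum = 7068

7068


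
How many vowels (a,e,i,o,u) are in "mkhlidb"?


Input: mkhlidb
Checking each character:
  'm' at position 0: consonant
  'k' at position 1: consonant
  'h' at position 2: consonant
  'l' at position 3: consonant
  'i' at position 4: vowel (running total: 1)
  'd' at position 5: consonant
  'b' at position 6: consonant
Total vowels: 1

1


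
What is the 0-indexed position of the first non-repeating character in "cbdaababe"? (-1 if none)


Input: cbdaababe
Character frequencies:
  'a': 3
  'b': 3
  'c': 1
  'd': 1
  'e': 1
Scanning left to right for freq == 1:
  Position 0 ('c'): unique! => answer = 0

0


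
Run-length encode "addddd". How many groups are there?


Input: addddd
Scanning for consecutive runs:
  Group 1: 'a' x 1 (positions 0-0)
  Group 2: 'd' x 5 (positions 1-5)
Total groups: 2

2


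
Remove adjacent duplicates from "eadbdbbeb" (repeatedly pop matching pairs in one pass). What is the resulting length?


Input: eadbdbbeb
Stack-based adjacent duplicate removal:
  Read 'e': push. Stack: e
  Read 'a': push. Stack: ea
  Read 'd': push. Stack: ead
  Read 'b': push. Stack: eadb
  Read 'd': push. Stack: eadbd
  Read 'b': push. Stack: eadbdb
  Read 'b': matches stack top 'b' => pop. Stack: eadbd
  Read 'e': push. Stack: eadbde
  Read 'b': push. Stack: eadbdeb
Final stack: "eadbdeb" (length 7)

7


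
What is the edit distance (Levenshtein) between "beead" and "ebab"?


Computing edit distance: "beead" -> "ebab"
DP table:
           e    b    a    b
      0    1    2    3    4
  b   1    1    1    2    3
  e   2    1    2    2    3
  e   3    2    2    3    3
  a   4    3    3    2    3
  d   5    4    4    3    3
Edit distance = dp[5][4] = 3

3


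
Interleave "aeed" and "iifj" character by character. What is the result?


Interleaving "aeed" and "iifj":
  Position 0: 'a' from first, 'i' from second => "ai"
  Position 1: 'e' from first, 'i' from second => "ei"
  Position 2: 'e' from first, 'f' from second => "ef"
  Position 3: 'd' from first, 'j' from second => "dj"
Result: aieiefdj

aieiefdj


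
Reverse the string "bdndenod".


Input: bdndenod
Reading characters right to left:
  Position 7: 'd'
  Position 6: 'o'
  Position 5: 'n'
  Position 4: 'e'
  Position 3: 'd'
  Position 2: 'n'
  Position 1: 'd'
  Position 0: 'b'
Reversed: donedndb

donedndb


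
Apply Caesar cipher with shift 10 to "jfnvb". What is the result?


Caesar cipher: shift "jfnvb" by 10
  'j' (pos 9) + 10 = pos 19 = 't'
  'f' (pos 5) + 10 = pos 15 = 'p'
  'n' (pos 13) + 10 = pos 23 = 'x'
  'v' (pos 21) + 10 = pos 5 = 'f'
  'b' (pos 1) + 10 = pos 11 = 'l'
Result: tpxfl

tpxfl


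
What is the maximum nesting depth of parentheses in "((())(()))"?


Input: "((())(()))"
Tracking depth:
  Position 0 '(': depth becomes 1
  Position 1 '(': depth becomes 2
  Position 2 '(': depth becomes 3
  Position 3 ')': depth becomes 2
  Position 4 ')': depth becomes 1
  Position 5 '(': depth becomes 2
  Position 6 '(': depth becomes 3
  Position 7 ')': depth becomes 2
  Position 8 ')': depth becomes 1
  Position 9 ')': depth becomes 0
Maximum depth reached: 3

3


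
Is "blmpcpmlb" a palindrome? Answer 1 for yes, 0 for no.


Input: blmpcpmlb
Reversed: blmpcpmlb
  Compare pos 0 ('b') with pos 8 ('b'): match
  Compare pos 1 ('l') with pos 7 ('l'): match
  Compare pos 2 ('m') with pos 6 ('m'): match
  Compare pos 3 ('p') with pos 5 ('p'): match
Result: palindrome

1


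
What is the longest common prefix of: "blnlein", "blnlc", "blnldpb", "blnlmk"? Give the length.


Words: blnlein, blnlc, blnldpb, blnlmk
  Position 0: all 'b' => match
  Position 1: all 'l' => match
  Position 2: all 'n' => match
  Position 3: all 'l' => match
  Position 4: ('e', 'c', 'd', 'm') => mismatch, stop
LCP = "blnl" (length 4)

4


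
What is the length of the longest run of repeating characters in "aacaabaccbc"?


Input: "aacaabaccbc"
Scanning for longest run:
  Position 1 ('a'): continues run of 'a', length=2
  Position 2 ('c'): new char, reset run to 1
  Position 3 ('a'): new char, reset run to 1
  Position 4 ('a'): continues run of 'a', length=2
  Position 5 ('b'): new char, reset run to 1
  Position 6 ('a'): new char, reset run to 1
  Position 7 ('c'): new char, reset run to 1
  Position 8 ('c'): continues run of 'c', length=2
  Position 9 ('b'): new char, reset run to 1
  Position 10 ('c'): new char, reset run to 1
Longest run: 'a' with length 2

2


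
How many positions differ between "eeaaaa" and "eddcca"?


Comparing "eeaaaa" and "eddcca" position by position:
  Position 0: 'e' vs 'e' => same
  Position 1: 'e' vs 'd' => DIFFER
  Position 2: 'a' vs 'd' => DIFFER
  Position 3: 'a' vs 'c' => DIFFER
  Position 4: 'a' vs 'c' => DIFFER
  Position 5: 'a' vs 'a' => same
Positions that differ: 4

4


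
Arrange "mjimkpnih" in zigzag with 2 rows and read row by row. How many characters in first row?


Zigzag "mjimkpnih" into 2 rows:
Placing characters:
  'm' => row 0
  'j' => row 1
  'i' => row 0
  'm' => row 1
  'k' => row 0
  'p' => row 1
  'n' => row 0
  'i' => row 1
  'h' => row 0
Rows:
  Row 0: "miknh"
  Row 1: "jmpi"
First row length: 5

5


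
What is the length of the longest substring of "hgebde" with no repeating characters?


Input: "hgebde"
Sliding window (track last position of each char):
  Position 0 ('h'): window [0,0] length 1 -- new best
  Position 1 ('g'): window [0,1] length 2 -- new best
  Position 2 ('e'): window [0,2] length 3 -- new best
  Position 3 ('b'): window [0,3] length 4 -- new best
  Position 4 ('d'): window [0,4] length 5 -- new best
  Position 5 ('e'): repeat (last at 2), move window start to 3
  Position 5 ('e'): window [3,5] length 3
Longest substring with no repeats: "hgebd" with length 5

5


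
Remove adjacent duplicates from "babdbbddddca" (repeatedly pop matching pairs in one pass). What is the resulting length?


Input: babdbbddddca
Stack-based adjacent duplicate removal:
  Read 'b': push. Stack: b
  Read 'a': push. Stack: ba
  Read 'b': push. Stack: bab
  Read 'd': push. Stack: babd
  Read 'b': push. Stack: babdb
  Read 'b': matches stack top 'b' => pop. Stack: babd
  Read 'd': matches stack top 'd' => pop. Stack: bab
  Read 'd': push. Stack: babd
  Read 'd': matches stack top 'd' => pop. Stack: bab
  Read 'd': push. Stack: babd
  Read 'c': push. Stack: babdc
  Read 'a': push. Stack: babdca
Final stack: "babdca" (length 6)

6


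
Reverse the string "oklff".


Input: oklff
Reading characters right to left:
  Position 4: 'f'
  Position 3: 'f'
  Position 2: 'l'
  Position 1: 'k'
  Position 0: 'o'
Reversed: fflko

fflko


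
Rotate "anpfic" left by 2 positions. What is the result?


Input: "anpfic", rotate left by 2
First 2 characters: "an"
Remaining characters: "pfic"
Concatenate remaining + first: "pfic" + "an" = "pfican"

pfican


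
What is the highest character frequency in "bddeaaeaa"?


Input: bddeaaeaa
Character counts:
  'a': 4
  'b': 1
  'd': 2
  'e': 2
Maximum frequency: 4

4


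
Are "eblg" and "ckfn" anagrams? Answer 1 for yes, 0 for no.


Strings: "eblg", "ckfn"
Sorted first:  begl
Sorted second: cfkn
Differ at position 0: 'b' vs 'c' => not anagrams

0


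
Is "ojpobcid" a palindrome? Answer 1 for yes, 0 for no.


Input: ojpobcid
Reversed: dicbopjo
  Compare pos 0 ('o') with pos 7 ('d'): MISMATCH
  Compare pos 1 ('j') with pos 6 ('i'): MISMATCH
  Compare pos 2 ('p') with pos 5 ('c'): MISMATCH
  Compare pos 3 ('o') with pos 4 ('b'): MISMATCH
Result: not a palindrome

0


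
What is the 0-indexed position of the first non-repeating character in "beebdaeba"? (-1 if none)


Input: beebdaeba
Character frequencies:
  'a': 2
  'b': 3
  'd': 1
  'e': 3
Scanning left to right for freq == 1:
  Position 0 ('b'): freq=3, skip
  Position 1 ('e'): freq=3, skip
  Position 2 ('e'): freq=3, skip
  Position 3 ('b'): freq=3, skip
  Position 4 ('d'): unique! => answer = 4

4


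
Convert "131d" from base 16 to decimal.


Input: "131d" in base 16
Positional expansion:
  Digit '1' (value 1) x 16^3 = 4096
  Digit '3' (value 3) x 16^2 = 768
  Digit '1' (value 1) x 16^1 = 16
  Digit 'd' (value 13) x 16^0 = 13
Sum = 4893

4893


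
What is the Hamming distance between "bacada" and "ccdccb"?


Comparing "bacada" and "ccdccb" position by position:
  Position 0: 'b' vs 'c' => differ
  Position 1: 'a' vs 'c' => differ
  Position 2: 'c' vs 'd' => differ
  Position 3: 'a' vs 'c' => differ
  Position 4: 'd' vs 'c' => differ
  Position 5: 'a' vs 'b' => differ
Total differences (Hamming distance): 6

6


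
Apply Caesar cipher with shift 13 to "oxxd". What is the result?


Caesar cipher: shift "oxxd" by 13
  'o' (pos 14) + 13 = pos 1 = 'b'
  'x' (pos 23) + 13 = pos 10 = 'k'
  'x' (pos 23) + 13 = pos 10 = 'k'
  'd' (pos 3) + 13 = pos 16 = 'q'
Result: bkkq

bkkq


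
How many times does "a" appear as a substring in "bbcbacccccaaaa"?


Searching for "a" in "bbcbacccccaaaa"
Scanning each position:
  Position 0: "b" => no
  Position 1: "b" => no
  Position 2: "c" => no
  Position 3: "b" => no
  Position 4: "a" => MATCH
  Position 5: "c" => no
  Position 6: "c" => no
  Position 7: "c" => no
  Position 8: "c" => no
  Position 9: "c" => no
  Position 10: "a" => MATCH
  Position 11: "a" => MATCH
  Position 12: "a" => MATCH
  Position 13: "a" => MATCH
Total occurrences: 5

5


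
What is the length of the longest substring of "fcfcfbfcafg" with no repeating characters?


Input: "fcfcfbfcafg"
Sliding window (track last position of each char):
  Position 0 ('f'): window [0,0] length 1 -- new best
  Position 1 ('c'): window [0,1] length 2 -- new best
  Position 2 ('f'): repeat (last at 0), move window start to 1
  Position 2 ('f'): window [1,2] length 2
  Position 3 ('c'): repeat (last at 1), move window start to 2
  Position 3 ('c'): window [2,3] length 2
  Position 4 ('f'): repeat (last at 2), move window start to 3
  Position 4 ('f'): window [3,4] length 2
  Position 5 ('b'): window [3,5] length 3 -- new best
  Position 6 ('f'): repeat (last at 4), move window start to 5
  Position 6 ('f'): window [5,6] length 2
  Position 7 ('c'): window [5,7] length 3
  Position 8 ('a'): window [5,8] length 4 -- new best
  Position 9 ('f'): repeat (last at 6), move window start to 7
  Position 9 ('f'): window [7,9] length 3
  Position 10 ('g'): window [7,10] length 4
Longest substring with no repeats: "bfca" with length 4

4


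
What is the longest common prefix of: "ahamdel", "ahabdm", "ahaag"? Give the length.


Words: ahamdel, ahabdm, ahaag
  Position 0: all 'a' => match
  Position 1: all 'h' => match
  Position 2: all 'a' => match
  Position 3: ('m', 'b', 'a') => mismatch, stop
LCP = "aha" (length 3)

3


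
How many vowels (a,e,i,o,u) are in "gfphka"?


Input: gfphka
Checking each character:
  'g' at position 0: consonant
  'f' at position 1: consonant
  'p' at position 2: consonant
  'h' at position 3: consonant
  'k' at position 4: consonant
  'a' at position 5: vowel (running total: 1)
Total vowels: 1

1


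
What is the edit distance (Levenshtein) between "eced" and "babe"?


Computing edit distance: "eced" -> "babe"
DP table:
           b    a    b    e
      0    1    2    3    4
  e   1    1    2    3    3
  c   2    2    2    3    4
  e   3    3    3    3    3
  d   4    4    4    4    4
Edit distance = dp[4][4] = 4

4


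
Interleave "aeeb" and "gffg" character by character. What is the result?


Interleaving "aeeb" and "gffg":
  Position 0: 'a' from first, 'g' from second => "ag"
  Position 1: 'e' from first, 'f' from second => "ef"
  Position 2: 'e' from first, 'f' from second => "ef"
  Position 3: 'b' from first, 'g' from second => "bg"
Result: agefefbg

agefefbg


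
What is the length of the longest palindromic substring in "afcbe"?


Input: "afcbe"
Checking substrings for palindromes:
  No multi-char palindromic substrings found
Longest palindromic substring: "a" with length 1

1


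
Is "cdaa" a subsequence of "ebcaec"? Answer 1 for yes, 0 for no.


Check if "cdaa" is a subsequence of "ebcaec"
Greedy scan:
  Position 0 ('e'): no match needed
  Position 1 ('b'): no match needed
  Position 2 ('c'): matches sub[0] = 'c'
  Position 3 ('a'): no match needed
  Position 4 ('e'): no match needed
  Position 5 ('c'): no match needed
Only matched 1/4 characters => not a subsequence

0


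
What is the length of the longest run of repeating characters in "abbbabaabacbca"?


Input: "abbbabaabacbca"
Scanning for longest run:
  Position 1 ('b'): new char, reset run to 1
  Position 2 ('b'): continues run of 'b', length=2
  Position 3 ('b'): continues run of 'b', length=3
  Position 4 ('a'): new char, reset run to 1
  Position 5 ('b'): new char, reset run to 1
  Position 6 ('a'): new char, reset run to 1
  Position 7 ('a'): continues run of 'a', length=2
  Position 8 ('b'): new char, reset run to 1
  Position 9 ('a'): new char, reset run to 1
  Position 10 ('c'): new char, reset run to 1
  Position 11 ('b'): new char, reset run to 1
  Position 12 ('c'): new char, reset run to 1
  Position 13 ('a'): new char, reset run to 1
Longest run: 'b' with length 3

3


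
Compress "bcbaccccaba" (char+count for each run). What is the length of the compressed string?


Input: bcbaccccaba
Runs:
  'b' x 1 => "b1"
  'c' x 1 => "c1"
  'b' x 1 => "b1"
  'a' x 1 => "a1"
  'c' x 4 => "c4"
  'a' x 1 => "a1"
  'b' x 1 => "b1"
  'a' x 1 => "a1"
Compressed: "b1c1b1a1c4a1b1a1"
Compressed length: 16

16


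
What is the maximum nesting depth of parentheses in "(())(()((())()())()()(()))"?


Input: "(())(()((())()())()()(()))"
Tracking depth:
  Position 0 '(': depth becomes 1
  Position 1 '(': depth becomes 2
  Position 2 ')': depth becomes 1
  Position 3 ')': depth becomes 0
  Position 4 '(': depth becomes 1
  Position 5 '(': depth becomes 2
  Position 6 ')': depth becomes 1
  Position 7 '(': depth becomes 2
  Position 8 '(': depth becomes 3
  Position 9 '(': depth becomes 4
  Position 10 ')': depth becomes 3
  Position 11 ')': depth becomes 2
  Position 12 '(': depth becomes 3
  Position 13 ')': depth becomes 2
  Position 14 '(': depth becomes 3
  Position 15 ')': depth becomes 2
  Position 16 ')': depth becomes 1
  Position 17 '(': depth becomes 2
  Position 18 ')': depth becomes 1
  Position 19 '(': depth becomes 2
  Position 20 ')': depth becomes 1
  Position 21 '(': depth becomes 2
  Position 22 '(': depth becomes 3
  Position 23 ')': depth becomes 2
  Position 24 ')': depth becomes 1
  Position 25 ')': depth becomes 0
Maximum depth reached: 4

4


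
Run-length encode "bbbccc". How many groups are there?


Input: bbbccc
Scanning for consecutive runs:
  Group 1: 'b' x 3 (positions 0-2)
  Group 2: 'c' x 3 (positions 3-5)
Total groups: 2

2


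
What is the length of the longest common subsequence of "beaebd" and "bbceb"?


LCS of "beaebd" and "bbceb"
DP table:
           b    b    c    e    b
      0    0    0    0    0    0
  b   0    1    1    1    1    1
  e   0    1    1    1    2    2
  a   0    1    1    1    2    2
  e   0    1    1    1    2    2
  b   0    1    2    2    2    3
  d   0    1    2    2    2    3
LCS length = dp[6][5] = 3

3


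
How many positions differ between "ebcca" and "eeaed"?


Comparing "ebcca" and "eeaed" position by position:
  Position 0: 'e' vs 'e' => same
  Position 1: 'b' vs 'e' => DIFFER
  Position 2: 'c' vs 'a' => DIFFER
  Position 3: 'c' vs 'e' => DIFFER
  Position 4: 'a' vs 'd' => DIFFER
Positions that differ: 4

4


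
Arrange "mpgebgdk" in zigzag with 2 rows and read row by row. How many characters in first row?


Zigzag "mpgebgdk" into 2 rows:
Placing characters:
  'm' => row 0
  'p' => row 1
  'g' => row 0
  'e' => row 1
  'b' => row 0
  'g' => row 1
  'd' => row 0
  'k' => row 1
Rows:
  Row 0: "mgbd"
  Row 1: "pegk"
First row length: 4

4


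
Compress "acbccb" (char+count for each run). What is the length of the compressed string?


Input: acbccb
Runs:
  'a' x 1 => "a1"
  'c' x 1 => "c1"
  'b' x 1 => "b1"
  'c' x 2 => "c2"
  'b' x 1 => "b1"
Compressed: "a1c1b1c2b1"
Compressed length: 10

10


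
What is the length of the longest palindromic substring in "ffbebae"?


Input: "ffbebae"
Checking substrings for palindromes:
  [2:5] "beb" (len 3) => palindrome
  [0:2] "ff" (len 2) => palindrome
Longest palindromic substring: "beb" with length 3

3


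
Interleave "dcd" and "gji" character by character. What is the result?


Interleaving "dcd" and "gji":
  Position 0: 'd' from first, 'g' from second => "dg"
  Position 1: 'c' from first, 'j' from second => "cj"
  Position 2: 'd' from first, 'i' from second => "di"
Result: dgcjdi

dgcjdi


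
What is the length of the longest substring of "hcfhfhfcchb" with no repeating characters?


Input: "hcfhfhfcchb"
Sliding window (track last position of each char):
  Position 0 ('h'): window [0,0] length 1 -- new best
  Position 1 ('c'): window [0,1] length 2 -- new best
  Position 2 ('f'): window [0,2] length 3 -- new best
  Position 3 ('h'): repeat (last at 0), move window start to 1
  Position 3 ('h'): window [1,3] length 3
  Position 4 ('f'): repeat (last at 2), move window start to 3
  Position 4 ('f'): window [3,4] length 2
  Position 5 ('h'): repeat (last at 3), move window start to 4
  Position 5 ('h'): window [4,5] length 2
  Position 6 ('f'): repeat (last at 4), move window start to 5
  Position 6 ('f'): window [5,6] length 2
  Position 7 ('c'): window [5,7] length 3
  Position 8 ('c'): repeat (last at 7), move window start to 8
  Position 8 ('c'): window [8,8] length 1
  Position 9 ('h'): window [8,9] length 2
  Position 10 ('b'): window [8,10] length 3
Longest substring with no repeats: "hcf" with length 3

3


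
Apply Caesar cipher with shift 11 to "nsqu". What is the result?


Caesar cipher: shift "nsqu" by 11
  'n' (pos 13) + 11 = pos 24 = 'y'
  's' (pos 18) + 11 = pos 3 = 'd'
  'q' (pos 16) + 11 = pos 1 = 'b'
  'u' (pos 20) + 11 = pos 5 = 'f'
Result: ydbf

ydbf


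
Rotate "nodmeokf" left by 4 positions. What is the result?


Input: "nodmeokf", rotate left by 4
First 4 characters: "nodm"
Remaining characters: "eokf"
Concatenate remaining + first: "eokf" + "nodm" = "eokfnodm"

eokfnodm


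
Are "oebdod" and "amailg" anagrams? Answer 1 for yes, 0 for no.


Strings: "oebdod", "amailg"
Sorted first:  bddeoo
Sorted second: aagilm
Differ at position 0: 'b' vs 'a' => not anagrams

0


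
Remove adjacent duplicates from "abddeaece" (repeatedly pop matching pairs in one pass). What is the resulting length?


Input: abddeaece
Stack-based adjacent duplicate removal:
  Read 'a': push. Stack: a
  Read 'b': push. Stack: ab
  Read 'd': push. Stack: abd
  Read 'd': matches stack top 'd' => pop. Stack: ab
  Read 'e': push. Stack: abe
  Read 'a': push. Stack: abea
  Read 'e': push. Stack: abeae
  Read 'c': push. Stack: abeaec
  Read 'e': push. Stack: abeaece
Final stack: "abeaece" (length 7)

7


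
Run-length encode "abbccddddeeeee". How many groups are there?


Input: abbccddddeeeee
Scanning for consecutive runs:
  Group 1: 'a' x 1 (positions 0-0)
  Group 2: 'b' x 2 (positions 1-2)
  Group 3: 'c' x 2 (positions 3-4)
  Group 4: 'd' x 4 (positions 5-8)
  Group 5: 'e' x 5 (positions 9-13)
Total groups: 5

5
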